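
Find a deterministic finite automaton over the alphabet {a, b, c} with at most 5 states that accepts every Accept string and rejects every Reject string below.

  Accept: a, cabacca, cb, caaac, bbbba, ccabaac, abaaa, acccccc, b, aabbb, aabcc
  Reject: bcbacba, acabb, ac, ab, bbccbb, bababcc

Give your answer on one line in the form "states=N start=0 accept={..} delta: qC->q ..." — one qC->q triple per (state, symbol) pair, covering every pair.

Grow the machine one transition at a time. Run the examples from 0; the earliest place one falls off (shortest prefix, ties alphabetical) gets sent to the lowest-numbered state that keeps every Accept/Reject pair distinguishable — a pair clashes when both reach the same state with identical unread suffix — and to a fresh state only if none does.
a: 0a undefined. 0a->0: no, b/ab meet in 0 with "b" left. Open state 1: 0a->1.
b: 0b undefined. 0b->0: ok.
c: 0c undefined. 0c->0: no, cb/bbccbb meet in 0. 0c->1: no, cb/ab meet in 1 with "b" left. Open state 2: 0c->2.
aa: 1a undefined. 1a->0: ok.
ab: 1b undefined. 1b->0: no, b/ab meet in 0. 1b->1: no, a/ab meet in 1. 1b->2: ok.
ac: 1c undefined. 1c->0: no, cb/acabb meet in 2 with "b" left. 1c->1: no, a/ac meet in 1. 1c->2: ok.
ca: 2a undefined. 2a->0: no, caaac/ac meet in 2. 2a->1: no, cb/acabb meet in 2 with "b" left. 2a->2: no, abaaa/ac meet in 2. Open state 3: 2a->3.
cb: 2b undefined. 2b->0: no, a/bcbacba meet in 1. 2b->1: no, b/bcbacba meet in 0. 2b->2: no, cb/ac meet in 2. 2b->3: ok.
cc: 2c undefined. 2c->0: no, acccccc/bbccbb meet in 0. 2c->1: no, cb/bbccbb meet in 3. 2c->2: no, acccccc/ac meet in 2. 2c->3: ok.
caa: 3a undefined. 3a->0: no, caaac/ac meet in 2. 3a->1: no, a/bcbacba meet in 1. 3a->2: ok.
cab: 3b undefined. 3b->0: no, a/bcbacba meet in 1. 3b->1: no, cabacca/acabb meet in 2. 3b->2: no, cb/bcbacba meet in 3. 3b->3: no, cb/acabb meet in 3. Open state 4: 3b->4.
accc: 3c undefined. 3c->0: ok.
caba: 4a undefined. 4a->0: no, cabacca/ac meet in 2. 4a->1: no, a/bcbacba meet in 1. 4a->2: ok.
acabb: 4b undefined. 4b->0: no, caaac/acabb meet in 0. 4b->1: no, a/acabb meet in 1. 4b->2: ok.
bababc: 4c undefined. 4c->0: ok.
All examples now run through 5 states with every (state, symbol) defined. Accept strings end in {0,1,3}, Reject strings end in {2}; accept={0,1,3}.

states=5 start=0 accept={0,1,3} delta: 0a->1 0b->0 0c->2 1a->0 1b->2 1c->2 2a->3 2b->3 2c->3 3a->2 3b->4 3c->0 4a->2 4b->2 4c->0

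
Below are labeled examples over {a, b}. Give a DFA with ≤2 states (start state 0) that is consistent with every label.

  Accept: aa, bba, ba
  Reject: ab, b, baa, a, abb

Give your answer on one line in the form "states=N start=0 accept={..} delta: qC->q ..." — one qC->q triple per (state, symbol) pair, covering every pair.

State merging on the prefix tree: take the shortest (then alphabetical) example prefix whose next move is undefined and point that move at state 0, else 1, else 2, ...; a target is out if some Accept/Reject pair would then sit in one state with the same input left (inseparable). If every existing state is out, open a new one.
a: 0a undefined. 0a->0: no, aa/a meet in 0. Open state 1: 0a->1.
b: 0b undefined. 0b->0: no, aa/baa meet in 1 with "a" left. 0b->1: ok.
aa: 1a undefined. 1a->0: ok.
ab: 1b undefined. 1b->0: no, aa/ab meet in 0. 1b->1: ok.
All examples now run through 2 states with every (state, symbol) defined. Accept strings end in {0}, Reject strings end in {1}; accept={0}.

states=2 start=0 accept={0} delta: 0a->1 0b->1 1a->0 1b->1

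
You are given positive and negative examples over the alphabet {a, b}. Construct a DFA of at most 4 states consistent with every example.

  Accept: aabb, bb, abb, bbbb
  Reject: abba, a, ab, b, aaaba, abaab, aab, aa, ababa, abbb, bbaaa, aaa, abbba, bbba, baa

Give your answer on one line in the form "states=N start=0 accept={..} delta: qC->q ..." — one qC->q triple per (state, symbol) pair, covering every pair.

states=3 start=0 accept={2} delta: 0a->0 0b->1 1a->0 1b->2 2a->0 2b->1

Fold the examples into a partial DFA from state 0: repeatedly fix the first undefined (state, symbol) met by the shortest-then-alphabetical prefix, trying targets in increasing order and rejecting any under which an Accept and a Reject string meet in one state with the same remainder; add a state when all current targets are rejected. Accepting states are where Accept strings end.
a: 0a undefined. 0a->0: ok.
b: 0b undefined. 0b->0: no, aabb/abba meet in 0. Open state 1: 0b->1.
ba: 1a undefined. 1a->0: ok.
bb: 1b undefined. 1b->0: no, aabb/abba meet in 0. 1b->1: no, aabb/ab meet in 1. Open state 2: 1b->2.
bba: 2a undefined. 2a->0: ok.
bbb: 2b undefined. 2b->0: no, bbbb/ab meet in 1. 2b->1: ok.
All examples now run through 3 states with every (state, symbol) defined. Accept strings end in {2}, Reject strings end in {0,1}; accept={2}.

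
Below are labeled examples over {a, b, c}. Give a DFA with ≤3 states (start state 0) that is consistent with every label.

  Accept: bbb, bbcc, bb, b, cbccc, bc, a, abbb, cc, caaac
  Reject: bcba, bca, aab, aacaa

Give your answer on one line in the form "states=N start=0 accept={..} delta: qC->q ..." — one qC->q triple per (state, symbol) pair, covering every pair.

Grow the machine one transition at a time. Run the examples from 0; the earliest place one falls off (shortest prefix, ties alphabetical) gets sent to the lowest-numbered state that keeps every Accept/Reject pair distinguishable — a pair clashes when both reach the same state with identical unread suffix — and to a fresh state only if none does.
a: 0a undefined. 0a->0: no, b/aab meet in 0 with "b" left. Open state 1: 0a->1.
b: 0b undefined. 0b->0: ok.
c: 0c undefined. 0c->0: no, a/bcba meet in 1. 0c->1: ok.
aa: 1a undefined. 1a->0: no, bbb/bca meet in 0. 1a->1: no, bc/bca meet in 1. Open state 2: 1a->2.
ab: 1b undefined. 1b->0: no, bc/bcba meet in 1. 1b->1: ok.
cc: 1c undefined. 1c->0: ok.
aab: 2b undefined. 2b->0: no, bbb/aab meet in 0. 2b->1: no, bc/aab meet in 1. 2b->2: ok.
aac: 2c undefined. 2c->0: ok.
caa: 2a undefined. 2a->0: ok.
All examples now run through 3 states with every (state, symbol) defined. Accept strings end in {0,1}, Reject strings end in {2}; accept={0,1}.

states=3 start=0 accept={0,1} delta: 0a->1 0b->0 0c->1 1a->2 1b->1 1c->0 2a->0 2b->2 2c->0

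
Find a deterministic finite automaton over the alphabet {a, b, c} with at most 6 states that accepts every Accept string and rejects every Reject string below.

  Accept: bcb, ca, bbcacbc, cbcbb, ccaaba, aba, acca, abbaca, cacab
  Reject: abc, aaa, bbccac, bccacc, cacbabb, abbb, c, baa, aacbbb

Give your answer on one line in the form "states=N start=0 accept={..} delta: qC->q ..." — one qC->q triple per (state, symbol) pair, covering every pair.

states=5 start=0 accept={2,4} delta: 0a->0 0b->1 0c->1 1a->2 1b->1 1c->3 2a->0 2b->4 2c->1 3a->4 3b->2 3c->0 4a->0 4b->0 4c->2

State merging on the prefix tree: take the shortest (then alphabetical) example prefix whose next move is undefined and point that move at state 0, else 1, else 2, ...; a target is out if some Accept/Reject pair would then sit in one state with the same input left (inseparable). If every existing state is out, open a new one.
a: 0a undefined. 0a->0: ok.
b: 0b undefined. 0b->0: no, aba/aaa meet in 0. Open state 1: 0b->1.
c: 0c undefined. 0c->0: no, ca/aaa meet in 0. 0c->1: ok.
ba: 1a undefined. 1a->0: no, ca/aaa meet in 0. 1a->1: no, ca/c meet in 1. Open state 2: 1a->2.
bb: 1b undefined. 1b->0: no, cbcbb/abbb meet in 1. 1b->1: ok.
bc: 1c undefined. 1c->0: no, bcb/abbb meet in 1. 1c->1: no, bcb/abc meet in 1. 1c->2: no, ca/abc meet in 2. Open state 3: 1c->3.
baa: 2a undefined. 2a->0: ok.
bcb: 3b undefined. 3b->0: no, bcb/aaa meet in 0. 3b->1: no, bcb/abbb meet in 1. 3b->2: ok.
bcc: 3c undefined. 3c->0: ok.
cac: 2c undefined. 2c->0: no, abbaca/aaa meet in 0. 2c->1: ok.
cca: 3a undefined. 3a->0: no, bbcacbc/abc meet in 3. 3a->1: no, bbcacbc/bbccac meet in 1. 3a->2: no, bbcacbc/abc meet in 3. 3a->3: no, bbcacbc/abc meet in 3. Open state 4: 3a->4.
ccaa: 4a undefined. 4a->0: ok.
bbcac: 4c undefined. 4c->0: no, bbcacbc/abc meet in 3. 4c->1: no, bbcacbc/abc meet in 3. 4c->2: ok.
cacab: 2b undefined. 2b->0: no, bbcacbc/bbccac meet in 1. 2b->1: no, bbcacbc/abc meet in 3. 2b->2: no, bcb/cacbabb meet in 2. 2b->3: no, bcb/cacbabb meet in 2. 2b->4: ok.
cacbabb: 4b undefined. 4b->0: ok.
All examples now run through 5 states with every (state, symbol) defined. Accept strings end in {2,4}, Reject strings end in {0,1,3}; accept={2,4}.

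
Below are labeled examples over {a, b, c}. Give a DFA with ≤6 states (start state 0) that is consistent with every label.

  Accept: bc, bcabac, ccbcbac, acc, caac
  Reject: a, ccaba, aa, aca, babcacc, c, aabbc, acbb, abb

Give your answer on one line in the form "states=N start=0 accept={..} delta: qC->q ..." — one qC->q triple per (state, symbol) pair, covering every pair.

states=3 start=0 accept={2} delta: 0a->0 0b->1 0c->1 1a->1 1b->0 1c->2 2a->0 2b->1 2c->0

State merging on the prefix tree: take the shortest (then alphabetical) example prefix whose next move is undefined and point that move at state 0, else 1, else 2, ...; a target is out if some Accept/Reject pair would then sit in one state with the same input left (inseparable). If every existing state is out, open a new one.
a: 0a undefined. 0a->0: ok.
b: 0b undefined. 0b->0: no, bc/c meet in 0 with "c" left. Open state 1: 0b->1.
c: 0c undefined. 0c->0: no, acc/a meet in 0. 0c->1: ok.
ba: 1a undefined. 1a->0: no, caac/c meet in 1. 1a->1: ok.
bc: 1c undefined. 1c->0: no, bc/a meet in 0. 1c->1: no, bc/aca meet in 1. Open state 2: 1c->2.
abb: 1b undefined. 1b->0: ok.
bca: 2a undefined. 2a->0: ok.
ccb: 2b undefined. 2b->0: no, ccbcbac/ccaba meet in 1. 2b->1: ok.
babcacc: 2c undefined. 2c->0: ok.
All examples now run through 3 states with every (state, symbol) defined. Accept strings end in {2}, Reject strings end in {0,1}; accept={2}.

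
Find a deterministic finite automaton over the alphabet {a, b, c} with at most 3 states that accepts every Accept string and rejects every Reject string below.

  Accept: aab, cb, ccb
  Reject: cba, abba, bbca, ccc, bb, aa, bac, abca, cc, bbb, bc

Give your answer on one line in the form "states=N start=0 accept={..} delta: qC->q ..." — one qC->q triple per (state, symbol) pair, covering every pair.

Fold the examples into a partial DFA from state 0: repeatedly fix the first undefined (state, symbol) met by the shortest-then-alphabetical prefix, trying targets in increasing order and rejecting any under which an Accept and a Reject string meet in one state with the same remainder; add a state when all current targets are rejected. Accepting states are where Accept strings end.
a: 0a undefined. 0a->0: ok.
b: 0b undefined. 0b->0: no, aab/abba meet in 0. Open state 1: 0b->1.
c: 0c undefined. 0c->0: ok.
ba: 1a undefined. 1a->0: ok.
bb: 1b undefined. 1b->0: no, aab/bbb meet in 1. 1b->1: no, aab/bb meet in 1. Open state 2: 1b->2.
bc: 1c undefined. 1c->0: ok.
bbb: 2b undefined. 2b->0: ok.
bbc: 2c undefined. 2c->0: ok.
abba: 2a undefined. 2a->0: ok.
All examples now run through 3 states with every (state, symbol) defined. Accept strings end in {1}, Reject strings end in {0,2}; accept={1}.

states=3 start=0 accept={1} delta: 0a->0 0b->1 0c->0 1a->0 1b->2 1c->0 2a->0 2b->0 2c->0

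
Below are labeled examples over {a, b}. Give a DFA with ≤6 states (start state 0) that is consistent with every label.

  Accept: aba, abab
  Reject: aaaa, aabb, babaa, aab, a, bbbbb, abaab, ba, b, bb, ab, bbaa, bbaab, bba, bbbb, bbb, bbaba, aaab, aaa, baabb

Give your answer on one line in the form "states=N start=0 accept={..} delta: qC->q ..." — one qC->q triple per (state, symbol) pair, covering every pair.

states=5 start=0 accept={4} delta: 0a->1 0b->2 1a->0 1b->3 2a->0 2b->1 3a->4 3b->0 4a->0 4b->4

Fold the examples into a partial DFA from state 0: repeatedly fix the first undefined (state, symbol) met by the shortest-then-alphabetical prefix, trying targets in increasing order and rejecting any under which an Accept and a Reject string meet in one state with the same remainder; add a state when all current targets are rejected. Accepting states are where Accept strings end.
a: 0a undefined. 0a->0: no, aba/ba meet in 0 with "ba" left. Open state 1: 0a->1.
b: 0b undefined. 0b->0: no, aba/bbaba meet in 1 with "ba" left. 0b->1: no, aba/bba meet in 1 with "ba" left. Open state 2: 0b->2.
aa: 1a undefined. 1a->0: ok.
ab: 1b undefined. 1b->0: no, aba/a meet in 1. 1b->1: no, aba/aaaa meet in 0. 1b->2: no, aba/ba meet in 2 with "a" left. Open state 3: 1b->3.
ba: 2a undefined. 2a->0: ok.
bb: 2b undefined. 2b->0: no, aba/bbaba meet in 3 with "a" left. 2b->1: ok.
aba: 3a undefined. 3a->0: no, aba/aaaa meet in 0. 3a->1: no, aba/aabb meet in 1. 3a->2: no, aba/aab meet in 2. 3a->3: no, aba/ab meet in 3. Open state 4: 3a->4.
abaa: 4a undefined. 4a->0: ok.
abab: 4b undefined. 4b->0: no, abab/aaaa meet in 0. 4b->1: no, abab/aabb meet in 1. 4b->2: no, abab/aab meet in 2. 4b->3: no, abab/ab meet in 3. 4b->4: ok.
bbbb: 3b undefined. 3b->0: ok.
All examples now run through 5 states with every (state, symbol) defined. Accept strings end in {4}, Reject strings end in {0,1,2,3}; accept={4}.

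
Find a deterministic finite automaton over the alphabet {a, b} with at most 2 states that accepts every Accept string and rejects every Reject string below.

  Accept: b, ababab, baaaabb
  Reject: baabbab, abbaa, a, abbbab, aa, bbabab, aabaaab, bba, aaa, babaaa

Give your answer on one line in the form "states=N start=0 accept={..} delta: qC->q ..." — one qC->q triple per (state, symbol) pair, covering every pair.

State merging on the prefix tree: take the shortest (then alphabetical) example prefix whose next move is undefined and point that move at state 0, else 1, else 2, ...; a target is out if some Accept/Reject pair would then sit in one state with the same input left (inseparable). If every existing state is out, open a new one.
a: 0a undefined. 0a->0: ok.
b: 0b undefined. 0b->0: no, b/baabbab meet in 0. Open state 1: 0b->1.
ba: 1a undefined. 1a->0: no, b/aabaaab meet in 1. 1a->1: ok.
bb: 1b undefined. 1b->0: ok.
All examples now run through 2 states with every (state, symbol) defined. Accept strings end in {1}, Reject strings end in {0}; accept={1}.

states=2 start=0 accept={1} delta: 0a->0 0b->1 1a->1 1b->0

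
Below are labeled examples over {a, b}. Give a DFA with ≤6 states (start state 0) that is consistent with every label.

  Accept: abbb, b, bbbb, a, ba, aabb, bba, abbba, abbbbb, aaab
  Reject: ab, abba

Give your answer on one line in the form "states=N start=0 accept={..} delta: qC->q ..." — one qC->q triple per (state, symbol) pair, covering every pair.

Grow the machine one transition at a time. Run the examples from 0; the earliest place one falls off (shortest prefix, ties alphabetical) gets sent to the lowest-numbered state that keeps every Accept/Reject pair distinguishable — a pair clashes when both reach the same state with identical unread suffix — and to a fresh state only if none does.
a: 0a undefined. 0a->0: no, b/ab meet in 0 with "b" left. Open state 1: 0a->1.
b: 0b undefined. 0b->0: ok.
aa: 1a undefined. 1a->0: no, aaab/ab meet in 1 with "b" left. 1a->1: no, aaab/ab meet in 1 with "b" left. Open state 2: 1a->2.
ab: 1b undefined. 1b->0: no, abbb/ab meet in 0. 1b->1: no, abbb/ab meet in 1. 1b->2: ok.
aaa: 2a undefined. 2a->0: ok.
aab: 2b undefined. 2b->0: no, a/abba meet in 1. 2b->1: no, abbb/ab meet in 2. 2b->2: no, abbb/ab meet in 2. Open state 3: 2b->3.
aabb: 3b undefined. 3b->0: ok.
abba: 3a undefined. 3a->0: no, abbb/abba meet in 0. 3a->1: no, a/abba meet in 1. 3a->2: ok.
All examples now run through 4 states with every (state, symbol) defined. Accept strings end in {0,1}, Reject strings end in {2}; accept={0,1}.

states=4 start=0 accept={0,1} delta: 0a->1 0b->0 1a->2 1b->2 2a->0 2b->3 3a->2 3b->0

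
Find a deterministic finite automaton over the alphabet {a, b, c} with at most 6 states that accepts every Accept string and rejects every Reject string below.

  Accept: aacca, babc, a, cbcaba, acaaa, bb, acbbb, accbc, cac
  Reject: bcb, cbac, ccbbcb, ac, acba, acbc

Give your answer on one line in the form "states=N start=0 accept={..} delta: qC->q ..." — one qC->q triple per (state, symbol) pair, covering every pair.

states=5 start=0 accept={0,3} delta: 0a->0 0b->1 0c->1 1a->2 1b->3 1c->0 2a->4 2b->1 2c->0 3a->4 3b->1 3c->2 4a->0 4b->0 4c->1

Fold the examples into a partial DFA from state 0: repeatedly fix the first undefined (state, symbol) met by the shortest-then-alphabetical prefix, trying targets in increasing order and rejecting any under which an Accept and a Reject string meet in one state with the same remainder; add a state when all current targets are rejected. Accepting states are where Accept strings end.
a: 0a undefined. 0a->0: ok.
b: 0b undefined. 0b->0: no, babc/ac meet in 0 with "c" left. Open state 1: 0b->1.
c: 0c undefined. 0c->0: no, aacca/ac meet in 0. 0c->1: ok.
ba: 1a undefined. 1a->0: no, cac/ac meet in 1. 1a->1: no, babc/acbc meet in 1 with "bc" left. Open state 2: 1a->2.
bb: 1b undefined. 1b->0: no, a/acba meet in 0. 1b->1: no, bb/ac meet in 1. 1b->2: no, cac/acbc meet in 2 with "c" left. Open state 3: 1b->3.
bc: 1c undefined. 1c->0: ok.
bab: 2b undefined. 2b->0: no, babc/bcb meet in 1. 2b->1: ok.
cac: 2c undefined. 2c->0: ok.
cba: 3a undefined. 3a->0: no, aacca/acba meet in 0. 3a->1: no, aacca/cbac meet in 0. 3a->2: no, aacca/cbac meet in 0. 3a->3: no, bb/acba meet in 3. Open state 4: 3a->4.
cbc: 3c undefined. 3c->0: no, aacca/acbc meet in 0. 3c->1: no, bb/ccbbcb meet in 3. 3c->2: ok.
acaa: 2a undefined. 2a->0: no, cbcaba/acbc meet in 2. 2a->1: no, cbcaba/acba meet in 4. 2a->2: no, cbcaba/acbc meet in 2. 2a->3: no, acaaa/acba meet in 4. 2a->4: ok.
acbb: 3b undefined. 3b->0: no, acbbb/bcb meet in 1. 3b->1: ok.
cbac: 4c undefined. 4c->0: no, aacca/cbac meet in 0. 4c->1: ok.
acaaa: 4a undefined. 4a->0: ok.
cbcab: 4b undefined. 4b->0: ok.
All examples now run through 5 states with every (state, symbol) defined. Accept strings end in {0,3}, Reject strings end in {1,2,4}; accept={0,3}.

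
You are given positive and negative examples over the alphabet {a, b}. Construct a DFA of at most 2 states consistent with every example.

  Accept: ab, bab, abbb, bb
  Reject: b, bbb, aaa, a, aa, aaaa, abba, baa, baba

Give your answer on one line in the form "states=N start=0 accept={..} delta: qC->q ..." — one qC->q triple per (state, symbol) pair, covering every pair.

states=2 start=0 accept={0} delta: 0a->1 0b->1 1a->1 1b->0

Fold the examples into a partial DFA from state 0: repeatedly fix the first undefined (state, symbol) met by the shortest-then-alphabetical prefix, trying targets in increasing order and rejecting any under which an Accept and a Reject string meet in one state with the same remainder; add a state when all current targets are rejected. Accepting states are where Accept strings end.
a: 0a undefined. 0a->0: no, ab/b meet in 0 with "b" left. Open state 1: 0a->1.
b: 0b undefined. 0b->0: no, bb/b meet in 0. 0b->1: ok.
aa: 1a undefined. 1a->0: no, bab/b meet in 1. 1a->1: ok.
ab: 1b undefined. 1b->0: ok.
All examples now run through 2 states with every (state, symbol) defined. Accept strings end in {0}, Reject strings end in {1}; accept={0}.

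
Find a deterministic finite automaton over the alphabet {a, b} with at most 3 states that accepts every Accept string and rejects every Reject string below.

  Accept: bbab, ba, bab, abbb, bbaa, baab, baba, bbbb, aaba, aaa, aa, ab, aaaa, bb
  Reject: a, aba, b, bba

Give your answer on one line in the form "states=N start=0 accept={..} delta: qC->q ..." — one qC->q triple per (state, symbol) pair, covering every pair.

states=3 start=0 accept={0,2} delta: 0a->1 0b->1 1a->2 1b->0 2a->2 2b->2

Fold the examples into a partial DFA from state 0: repeatedly fix the first undefined (state, symbol) met by the shortest-then-alphabetical prefix, trying targets in increasing order and rejecting any under which an Accept and a Reject string meet in one state with the same remainder; add a state when all current targets are rejected. Accepting states are where Accept strings end.
a: 0a undefined. 0a->0: no, ba/aba meet in 0 with "ba" left. Open state 1: 0a->1.
b: 0b undefined. 0b->0: no, ba/a meet in 1. 0b->1: ok.
aa: 1a undefined. 1a->0: no, bab/a meet in 1. 1a->1: no, ba/a meet in 1. Open state 2: 1a->2.
ab: 1b undefined. 1b->0: ok.
aaa: 2a undefined. 2a->0: no, baab/a meet in 1. 2a->1: no, aaa/a meet in 1. 2a->2: ok.
aab: 2b undefined. 2b->0: no, baba/a meet in 1. 2b->1: no, bab/a meet in 1. 2b->2: ok.
All examples now run through 3 states with every (state, symbol) defined. Accept strings end in {0,2}, Reject strings end in {1}; accept={0,2}.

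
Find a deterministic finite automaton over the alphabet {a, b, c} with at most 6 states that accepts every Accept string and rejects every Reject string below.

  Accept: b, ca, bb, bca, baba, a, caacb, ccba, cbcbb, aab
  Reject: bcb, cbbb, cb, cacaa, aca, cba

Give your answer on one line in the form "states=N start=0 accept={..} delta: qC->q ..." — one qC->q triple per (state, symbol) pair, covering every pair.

State merging on the prefix tree: take the shortest (then alphabetical) example prefix whose next move is undefined and point that move at state 0, else 1, else 2, ...; a target is out if some Accept/Reject pair would then sit in one state with the same input left (inseparable). If every existing state is out, open a new one.
a: 0a undefined. 0a->0: no, ca/aca meet in 0 with "ca" left. Open state 1: 0a->1.
b: 0b undefined. 0b->0: ok.
c: 0c undefined. 0c->0: no, b/bcb meet in 0. 0c->1: no, baba/cba meet in 1 with "ba" left. Open state 2: 0c->2.
aa: 1a undefined. 1a->0: ok.
ac: 1c undefined. 1c->0: no, a/aca meet in 1. 1c->1: no, b/aca meet in 0. 1c->2: no, ca/aca meet in 2 with "a" left. Open state 3: 1c->3.
ca: 2a undefined. 2a->0: no, a/cacaa meet in 1. 2a->1: no, caacb/bcb meet in 2 with "b" left. 2a->2: ok.
cb: 2b undefined. 2b->0: no, b/bcb meet in 0. 2b->1: no, b/cba meet in 0. 2b->2: no, ca/bcb meet in 2. 2b->3: ok.
cc: 2c undefined. 2c->0: no, b/cacaa meet in 0. 2c->1: no, a/cacaa meet in 1. 2c->2: no, ca/cacaa meet in 2. 2c->3: ok.
aca: 3a undefined. 3a->0: no, b/aca meet in 0. 3a->1: no, b/cacaa meet in 0. 3a->2: no, ca/cacaa meet in 2. 3a->3: ok.
bab: 1b undefined. 1b->0: ok.
cbb: 3b undefined. 3b->0: no, b/cbbb meet in 0. 3b->1: no, b/cbbb meet in 0. 3b->2: ok.
cbc: 3c undefined. 3c->0: ok.
All examples now run through 4 states with every (state, symbol) defined. Accept strings end in {0,1,2}, Reject strings end in {3}; accept={0,1,2}.

states=4 start=0 accept={0,1,2} delta: 0a->1 0b->0 0c->2 1a->0 1b->0 1c->3 2a->2 2b->3 2c->3 3a->3 3b->2 3c->0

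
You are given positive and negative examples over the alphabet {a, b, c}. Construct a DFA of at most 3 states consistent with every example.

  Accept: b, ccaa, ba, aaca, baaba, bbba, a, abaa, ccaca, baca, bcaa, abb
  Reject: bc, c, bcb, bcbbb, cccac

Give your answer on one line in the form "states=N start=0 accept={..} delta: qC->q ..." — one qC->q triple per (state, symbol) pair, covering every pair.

states=2 start=0 accept={0} delta: 0a->0 0b->0 0c->1 1a->0 1b->1 1c->0

Fold the examples into a partial DFA from state 0: repeatedly fix the first undefined (state, symbol) met by the shortest-then-alphabetical prefix, trying targets in increasing order and rejecting any under which an Accept and a Reject string meet in one state with the same remainder; add a state when all current targets are rejected. Accepting states are where Accept strings end.
a: 0a undefined. 0a->0: ok.
b: 0b undefined. 0b->0: ok.
c: 0c undefined. 0c->0: no, b/bc meet in 0. Open state 1: 0c->1.
cc: 1c undefined. 1c->0: ok.
bca: 1a undefined. 1a->0: ok.
bcb: 1b undefined. 1b->0: no, b/bcb meet in 0. 1b->1: ok.
All examples now run through 2 states with every (state, symbol) defined. Accept strings end in {0}, Reject strings end in {1}; accept={0}.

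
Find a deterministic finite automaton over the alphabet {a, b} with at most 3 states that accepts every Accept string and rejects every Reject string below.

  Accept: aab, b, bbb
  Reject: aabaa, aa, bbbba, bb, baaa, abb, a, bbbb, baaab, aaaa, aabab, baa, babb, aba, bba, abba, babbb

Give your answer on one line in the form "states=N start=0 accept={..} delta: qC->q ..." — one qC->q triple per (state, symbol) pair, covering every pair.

states=3 start=0 accept={1} delta: 0a->0 0b->1 1a->2 1b->0 2a->2 2b->2

State merging on the prefix tree: take the shortest (then alphabetical) example prefix whose next move is undefined and point that move at state 0, else 1, else 2, ...; a target is out if some Accept/Reject pair would then sit in one state with the same input left (inseparable). If every existing state is out, open a new one.
a: 0a undefined. 0a->0: ok.
b: 0b undefined. 0b->0: no, aab/aabaa meet in 0. Open state 1: 0b->1.
ba: 1a undefined. 1a->0: no, aab/baaab meet in 1. 1a->1: no, aab/aabaa meet in 1. Open state 2: 1a->2.
bb: 1b undefined. 1b->0: ok.
baa: 2a undefined. 2a->0: no, aab/baaab meet in 1. 2a->1: no, aab/aabaa meet in 1. 2a->2: ok.
bab: 2b undefined. 2b->0: no, aab/babb meet in 1. 2b->1: no, aab/baaab meet in 1. 2b->2: ok.
All examples now run through 3 states with every (state, symbol) defined. Accept strings end in {1}, Reject strings end in {0,2}; accept={1}.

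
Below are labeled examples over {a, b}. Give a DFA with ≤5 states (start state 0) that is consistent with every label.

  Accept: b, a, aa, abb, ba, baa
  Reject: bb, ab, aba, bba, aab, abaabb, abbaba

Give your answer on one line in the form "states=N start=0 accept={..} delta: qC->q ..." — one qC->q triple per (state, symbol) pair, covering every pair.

states=3 start=0 accept={1} delta: 0a->1 0b->1 1a->1 1b->2 2a->2 2b->1

Fold the examples into a partial DFA from state 0: repeatedly fix the first undefined (state, symbol) met by the shortest-then-alphabetical prefix, trying targets in increasing order and rejecting any under which an Accept and a Reject string meet in one state with the same remainder; add a state when all current targets are rejected. Accepting states are where Accept strings end.
a: 0a undefined. 0a->0: no, b/ab meet in 0 with "b" left. Open state 1: 0a->1.
b: 0b undefined. 0b->0: no, b/bb meet in 0. 0b->1: ok.
aa: 1a undefined. 1a->0: no, b/aab meet in 1. 1a->1: ok.
ab: 1b undefined. 1b->0: no, b/aba meet in 1. 1b->1: no, b/bb meet in 1. Open state 2: 1b->2.
aba: 2a undefined. 2a->0: no, abb/abaabb meet in 2 with "b" left. 2a->1: no, b/aba meet in 1. 2a->2: ok.
abb: 2b undefined. 2b->0: no, b/abaabb meet in 1. 2b->1: ok.
All examples now run through 3 states with every (state, symbol) defined. Accept strings end in {1}, Reject strings end in {2}; accept={1}.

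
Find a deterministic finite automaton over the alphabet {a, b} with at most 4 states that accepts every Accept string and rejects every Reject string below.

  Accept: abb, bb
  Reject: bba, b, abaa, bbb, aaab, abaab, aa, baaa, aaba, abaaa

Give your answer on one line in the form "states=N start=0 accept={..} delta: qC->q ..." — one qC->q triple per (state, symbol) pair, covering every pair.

states=3 start=0 accept={2} delta: 0a->0 0b->1 1a->0 1b->2 2a->0 2b->0

Grow the machine one transition at a time. Run the examples from 0; the earliest place one falls off (shortest prefix, ties alphabetical) gets sent to the lowest-numbered state that keeps every Accept/Reject pair distinguishable — a pair clashes when both reach the same state with identical unread suffix — and to a fresh state only if none does.
a: 0a undefined. 0a->0: ok.
b: 0b undefined. 0b->0: no, abb/bba meet in 0. Open state 1: 0b->1.
ba: 1a undefined. 1a->0: ok.
bb: 1b undefined. 1b->0: no, abb/bba meet in 0. 1b->1: no, abb/b meet in 1. Open state 2: 1b->2.
bba: 2a undefined. 2a->0: ok.
bbb: 2b undefined. 2b->0: ok.
All examples now run through 3 states with every (state, symbol) defined. Accept strings end in {2}, Reject strings end in {0,1}; accept={2}.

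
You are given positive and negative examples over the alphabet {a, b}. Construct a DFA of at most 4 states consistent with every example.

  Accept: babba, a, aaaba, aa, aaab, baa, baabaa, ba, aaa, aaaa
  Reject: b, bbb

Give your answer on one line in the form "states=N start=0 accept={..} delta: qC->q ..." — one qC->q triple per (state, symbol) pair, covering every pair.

Grow the machine one transition at a time. Run the examples from 0; the earliest place one falls off (shortest prefix, ties alphabetical) gets sent to the lowest-numbered state that keeps every Accept/Reject pair distinguishable — a pair clashes when both reach the same state with identical unread suffix — and to a fresh state only if none does.
a: 0a undefined. 0a->0: no, aaab/b meet in 0 with "b" left. Open state 1: 0a->1.
b: 0b undefined. 0b->0: ok.
aa: 1a undefined. 1a->0: no, aa/b meet in 0. 1a->1: ok.
bab: 1b undefined. 1b->0: no, aaab/b meet in 0. 1b->1: ok.
All examples now run through 2 states with every (state, symbol) defined. Accept strings end in {1}, Reject strings end in {0}; accept={1}.

states=2 start=0 accept={1} delta: 0a->1 0b->0 1a->1 1b->1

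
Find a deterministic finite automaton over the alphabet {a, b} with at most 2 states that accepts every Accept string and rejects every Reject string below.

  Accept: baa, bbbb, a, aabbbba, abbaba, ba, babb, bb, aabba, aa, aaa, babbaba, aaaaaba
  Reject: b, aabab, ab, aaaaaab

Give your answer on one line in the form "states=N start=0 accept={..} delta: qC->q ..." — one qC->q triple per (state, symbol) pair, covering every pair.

Fold the examples into a partial DFA from state 0: repeatedly fix the first undefined (state, symbol) met by the shortest-then-alphabetical prefix, trying targets in increasing order and rejecting any under which an Accept and a Reject string meet in one state with the same remainder; add a state when all current targets are rejected. Accepting states are where Accept strings end.
a: 0a undefined. 0a->0: ok.
b: 0b undefined. 0b->0: no, baa/b meet in 0. Open state 1: 0b->1.
ba: 1a undefined. 1a->0: ok.
bb: 1b undefined. 1b->0: ok.
All examples now run through 2 states with every (state, symbol) defined. Accept strings end in {0}, Reject strings end in {1}; accept={0}.

states=2 start=0 accept={0} delta: 0a->0 0b->1 1a->0 1b->0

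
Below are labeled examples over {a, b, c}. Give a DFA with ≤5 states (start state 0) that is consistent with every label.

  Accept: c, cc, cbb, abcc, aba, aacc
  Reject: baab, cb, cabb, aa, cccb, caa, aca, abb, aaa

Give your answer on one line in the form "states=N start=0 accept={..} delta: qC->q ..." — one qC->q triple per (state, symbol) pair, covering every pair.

states=3 start=0 accept={1,2} delta: 0a->0 0b->1 0c->2 1a->1 1b->0 1c->1 2a->0 2b->0 2c->1

State merging on the prefix tree: take the shortest (then alphabetical) example prefix whose next move is undefined and point that move at state 0, else 1, else 2, ...; a target is out if some Accept/Reject pair would then sit in one state with the same input left (inseparable). If every existing state is out, open a new one.
a: 0a undefined. 0a->0: ok.
b: 0b undefined. 0b->0: no, aba/baab meet in 0. Open state 1: 0b->1.
c: 0c undefined. 0c->0: no, c/aa meet in 0. 0c->1: no, aba/aca meet in 1 with "a" left. Open state 2: 0c->2.
ba: 1a undefined. 1a->0: no, aba/aa meet in 0. 1a->1: ok.
ca: 2a undefined. 2a->0: ok.
cb: 2b undefined. 2b->0: ok.
cc: 2c undefined. 2c->0: no, cc/cb meet in 0. 2c->1: ok.
abb: 1b undefined. 1b->0: ok.
abc: 1c undefined. 1c->0: no, cc/cccb meet in 1. 1c->1: ok.
All examples now run through 3 states with every (state, symbol) defined. Accept strings end in {1,2}, Reject strings end in {0}; accept={1,2}.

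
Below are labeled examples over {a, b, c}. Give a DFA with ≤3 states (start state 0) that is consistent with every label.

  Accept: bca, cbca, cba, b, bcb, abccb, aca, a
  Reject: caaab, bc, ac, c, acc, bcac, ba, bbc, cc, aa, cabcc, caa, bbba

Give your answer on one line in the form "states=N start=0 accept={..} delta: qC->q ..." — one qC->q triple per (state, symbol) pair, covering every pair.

states=3 start=0 accept={1} delta: 0a->1 0b->1 0c->2 1a->0 1b->0 1c->0 2a->1 2b->0 2c->0

Fold the examples into a partial DFA from state 0: repeatedly fix the first undefined (state, symbol) met by the shortest-then-alphabetical prefix, trying targets in increasing order and rejecting any under which an Accept and a Reject string meet in one state with the same remainder; add a state when all current targets are rejected. Accepting states are where Accept strings end.
a: 0a undefined. 0a->0: no, a/aa meet in 0. Open state 1: 0a->1.
b: 0b undefined. 0b->0: no, a/ba meet in 1. 0b->1: ok.
c: 0c undefined. 0c->0: no, cba/ba meet in 1 with "a" left. 0c->1: no, b/c meet in 1. Open state 2: 0c->2.
aa: 1a undefined. 1a->0: ok.
ab: 1b undefined. 1b->0: ok.
ac: 1c undefined. 1c->0: ok.
ca: 2a undefined. 2a->0: no, bca/caaab meet in 1. 2a->1: ok.
cb: 2b undefined. 2b->0: ok.
cc: 2c undefined. 2c->0: ok.
All examples now run through 3 states with every (state, symbol) defined. Accept strings end in {1}, Reject strings end in {0,2}; accept={1}.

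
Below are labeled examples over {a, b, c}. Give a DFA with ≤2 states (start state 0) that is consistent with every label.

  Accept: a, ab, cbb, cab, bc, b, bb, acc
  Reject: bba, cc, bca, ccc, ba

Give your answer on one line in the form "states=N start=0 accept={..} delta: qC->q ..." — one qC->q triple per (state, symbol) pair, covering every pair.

Grow the machine one transition at a time. Run the examples from 0; the earliest place one falls off (shortest prefix, ties alphabetical) gets sent to the lowest-numbered state that keeps every Accept/Reject pair distinguishable — a pair clashes when both reach the same state with identical unread suffix — and to a fresh state only if none does.
a: 0a undefined. 0a->0: no, acc/cc meet in 0 with "cc" left. Open state 1: 0a->1.
b: 0b undefined. 0b->0: no, a/bba meet in 1. 0b->1: ok.
c: 0c undefined. 0c->0: ok.
ab: 1b undefined. 1b->0: no, a/bba meet in 1. 1b->1: ok.
ac: 1c undefined. 1c->0: no, a/bca meet in 1. 1c->1: ok.
ba: 1a undefined. 1a->0: ok.
All examples now run through 2 states with every (state, symbol) defined. Accept strings end in {1}, Reject strings end in {0}; accept={1}.

states=2 start=0 accept={1} delta: 0a->1 0b->1 0c->0 1a->0 1b->1 1c->1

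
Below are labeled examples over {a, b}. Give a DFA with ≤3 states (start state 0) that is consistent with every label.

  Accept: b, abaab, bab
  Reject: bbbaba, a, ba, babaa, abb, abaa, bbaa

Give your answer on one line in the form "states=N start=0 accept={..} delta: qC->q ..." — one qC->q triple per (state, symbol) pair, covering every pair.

Grow the machine one transition at a time. Run the examples from 0; the earliest place one falls off (shortest prefix, ties alphabetical) gets sent to the lowest-numbered state that keeps every Accept/Reject pair distinguishable — a pair clashes when both reach the same state with identical unread suffix — and to a fresh state only if none does.
a: 0a undefined. 0a->0: ok.
b: 0b undefined. 0b->0: no, b/bbbaba meet in 0. Open state 1: 0b->1.
ba: 1a undefined. 1a->0: ok.
bb: 1b undefined. 1b->0: ok.
All examples now run through 2 states with every (state, symbol) defined. Accept strings end in {1}, Reject strings end in {0}; accept={1}.

states=2 start=0 accept={1} delta: 0a->0 0b->1 1a->0 1b->0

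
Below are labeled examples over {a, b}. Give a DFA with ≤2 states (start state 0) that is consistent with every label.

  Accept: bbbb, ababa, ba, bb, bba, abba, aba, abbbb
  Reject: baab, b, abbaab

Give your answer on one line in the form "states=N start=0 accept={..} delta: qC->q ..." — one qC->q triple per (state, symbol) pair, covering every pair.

states=2 start=0 accept={0} delta: 0a->0 0b->1 1a->0 1b->0

Grow the machine one transition at a time. Run the examples from 0; the earliest place one falls off (shortest prefix, ties alphabetical) gets sent to the lowest-numbered state that keeps every Accept/Reject pair distinguishable — a pair clashes when both reach the same state with identical unread suffix — and to a fresh state only if none does.
a: 0a undefined. 0a->0: ok.
b: 0b undefined. 0b->0: no, bbbb/baab meet in 0. Open state 1: 0b->1.
ba: 1a undefined. 1a->0: ok.
bb: 1b undefined. 1b->0: ok.
All examples now run through 2 states with every (state, symbol) defined. Accept strings end in {0}, Reject strings end in {1}; accept={0}.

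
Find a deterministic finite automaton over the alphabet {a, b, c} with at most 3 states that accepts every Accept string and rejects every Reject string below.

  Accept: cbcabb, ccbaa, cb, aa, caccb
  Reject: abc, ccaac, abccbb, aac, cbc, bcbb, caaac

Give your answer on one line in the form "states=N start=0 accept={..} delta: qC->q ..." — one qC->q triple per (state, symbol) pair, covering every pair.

states=3 start=0 accept={0,2} delta: 0a->0 0b->0 0c->1 1a->0 1b->2 1c->1 2a->0 2b->1 2c->1

Fold the examples into a partial DFA from state 0: repeatedly fix the first undefined (state, symbol) met by the shortest-then-alphabetical prefix, trying targets in increasing order and rejecting any under which an Accept and a Reject string meet in one state with the same remainder; add a state when all current targets are rejected. Accepting states are where Accept strings end.
a: 0a undefined. 0a->0: ok.
b: 0b undefined. 0b->0: ok.
c: 0c undefined. 0c->0: no, cbcabb/abc meet in 0. Open state 1: 0c->1.
ca: 1a undefined. 1a->0: ok.
cb: 1b undefined. 1b->0: no, cbcabb/bcbb meet in 0. 1b->1: no, cb/abc meet in 1. Open state 2: 1b->2.
cc: 1c undefined. 1c->0: no, ccbaa/abccbb meet in 0. 1c->1: ok.
cbc: 2c undefined. 2c->0: no, cbcabb/cbc meet in 0. 2c->1: ok.
bcbb: 2b undefined. 2b->0: no, cbcabb/abccbb meet in 0. 2b->1: ok.
ccba: 2a undefined. 2a->0: ok.
All examples now run through 3 states with every (state, symbol) defined. Accept strings end in {0,2}, Reject strings end in {1}; accept={0,2}.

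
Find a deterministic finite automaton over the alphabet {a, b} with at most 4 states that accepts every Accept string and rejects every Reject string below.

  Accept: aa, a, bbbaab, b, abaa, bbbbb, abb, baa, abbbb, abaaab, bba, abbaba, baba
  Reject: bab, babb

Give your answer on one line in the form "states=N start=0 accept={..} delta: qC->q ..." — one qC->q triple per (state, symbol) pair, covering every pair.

Fold the examples into a partial DFA from state 0: repeatedly fix the first undefined (state, symbol) met by the shortest-then-alphabetical prefix, trying targets in increasing order and rejecting any under which an Accept and a Reject string meet in one state with the same remainder; add a state when all current targets are rejected. Accepting states are where Accept strings end.
a: 0a undefined. 0a->0: ok.
b: 0b undefined. 0b->0: no, aa/bab meet in 0. Open state 1: 0b->1.
ba: 1a undefined. 1a->0: no, b/bab meet in 1. 1a->1: no, abb/bab meet in 1 with "b" left. Open state 2: 1a->2.
bb: 1b undefined. 1b->0: ok.
baa: 2a undefined. 2a->0: ok.
bab: 2b undefined. 2b->0: no, aa/bab meet in 0. 2b->1: no, aa/babb meet in 0. 2b->2: no, abbaba/bab meet in 2. Open state 3: 2b->3.
baba: 3a undefined. 3a->0: ok.
babb: 3b undefined. 3b->0: no, aa/babb meet in 0. 3b->1: no, bbbaab/babb meet in 1. 3b->2: no, abbaba/babb meet in 2. 3b->3: ok.
All examples now run through 4 states with every (state, symbol) defined. Accept strings end in {0,1,2}, Reject strings end in {3}; accept={0,1,2}.

states=4 start=0 accept={0,1,2} delta: 0a->0 0b->1 1a->2 1b->0 2a->0 2b->3 3a->0 3b->3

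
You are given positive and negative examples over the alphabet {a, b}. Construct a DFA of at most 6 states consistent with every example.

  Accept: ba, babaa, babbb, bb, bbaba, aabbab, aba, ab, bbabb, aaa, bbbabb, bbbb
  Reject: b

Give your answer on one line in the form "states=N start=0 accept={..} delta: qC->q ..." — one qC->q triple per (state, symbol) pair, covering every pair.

Grow the machine one transition at a time. Run the examples from 0; the earliest place one falls off (shortest prefix, ties alphabetical) gets sent to the lowest-numbered state that keeps every Accept/Reject pair distinguishable — a pair clashes when both reach the same state with identical unread suffix — and to a fresh state only if none does.
a: 0a undefined. 0a->0: no, ab/b meet in 0 with "b" left. Open state 1: 0a->1.
b: 0b undefined. 0b->0: no, bb/b meet in 0. 0b->1: ok.
aa: 1a undefined. 1a->0: no, babaa/b meet in 1. 1a->1: no, ba/b meet in 1. Open state 2: 1a->2.
ab: 1b undefined. 1b->0: no, bbaba/b meet in 1. 1b->1: no, bb/b meet in 1. 1b->2: ok.
aaa: 2a undefined. 2a->0: ok.
aab: 2b undefined. 2b->0: no, bbbb/b meet in 1. 2b->1: no, babbb/b meet in 1. 2b->2: no, babaa/b meet in 1. Open state 3: 2b->3.
aabb: 3b undefined. 3b->0: no, babbb/b meet in 1. 3b->1: no, bbbb/b meet in 1. 3b->2: no, aabbab/b meet in 1. 3b->3: ok.
baba: 3a undefined. 3a->0: no, babaa/b meet in 1. 3a->1: ok.
All examples now run through 4 states with every (state, symbol) defined. Accept strings end in {0,2,3}, Reject strings end in {1}; accept={0,2,3}.

states=4 start=0 accept={0,2,3} delta: 0a->1 0b->1 1a->2 1b->2 2a->0 2b->3 3a->1 3b->3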